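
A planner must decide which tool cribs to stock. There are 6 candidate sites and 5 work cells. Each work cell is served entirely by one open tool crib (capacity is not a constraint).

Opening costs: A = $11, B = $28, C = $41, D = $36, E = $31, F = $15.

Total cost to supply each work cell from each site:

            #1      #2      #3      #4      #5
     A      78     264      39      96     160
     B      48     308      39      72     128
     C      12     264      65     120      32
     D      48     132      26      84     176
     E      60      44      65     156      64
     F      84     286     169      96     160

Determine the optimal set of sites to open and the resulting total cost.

For any fixed open set, each work cell goes to its cheapest open site; total = fixed + service.
{B, C, E}: #1→C 12, #2→E 44, #3→B 39, #4→B 72, #5→C 32. Service 199; fixed 100; total 299.
{A, C, E}: service 223 + fixed 83 = 306
{C, D, E}: service 198 + fixed 108 = 306
{A, B, C, D, E, F}: #1→C 12, #2→E 44, #3→D 26, #4→B 72, #5→C 32. Service 186; fixed 162; total 348.
No other subset beats 299.

Open B, C and E; minimum total cost 299.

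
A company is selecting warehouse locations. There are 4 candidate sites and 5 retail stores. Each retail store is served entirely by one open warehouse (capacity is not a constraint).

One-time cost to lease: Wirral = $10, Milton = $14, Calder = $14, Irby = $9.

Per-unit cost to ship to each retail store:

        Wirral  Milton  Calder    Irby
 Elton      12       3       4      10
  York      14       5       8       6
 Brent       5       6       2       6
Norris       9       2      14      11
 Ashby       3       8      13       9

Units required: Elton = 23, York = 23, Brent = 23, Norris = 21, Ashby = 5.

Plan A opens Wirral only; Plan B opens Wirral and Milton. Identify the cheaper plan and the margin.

Plan A: {Wirral}: Elton→Wirral 12·23=276, York→Wirral 14·23=322, Brent→Wirral 5·23=115, Norris→Wirral 9·21=189, Ashby→Wirral 3·5=15. Service 917; fixed 10; total 927.
Plan B: {Wirral, Milton}: Elton→Milton 3·23=69, York→Milton 5·23=115, Brent→Wirral 5·23=115, Norris→Milton 2·21=42, Ashby→Wirral 3·5=15. Service 356; fixed 24; total 380.
Difference: |927 − 380| = 547.

Plan B is cheaper by 547.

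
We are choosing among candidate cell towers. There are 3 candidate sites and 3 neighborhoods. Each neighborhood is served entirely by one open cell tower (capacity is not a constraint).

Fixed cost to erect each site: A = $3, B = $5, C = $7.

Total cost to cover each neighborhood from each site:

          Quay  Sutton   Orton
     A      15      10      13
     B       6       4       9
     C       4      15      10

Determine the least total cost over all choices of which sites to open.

Minimum total cost: 24

For any fixed open set, each neighborhood goes to its cheapest open site; total = fixed + service.
{B}: Quay→B 6, Sutton→B 4, Orton→B 9. Service 19; fixed 5; total 24.
{A, B}: service 19 + fixed 8 = 27
{B, C}: Quay→C 4, Sutton→B 4, Orton→B 9. Service 17; fixed 12; total 29.
{A, B, C}: service 17 + fixed 15 = 32
No other subset beats 24.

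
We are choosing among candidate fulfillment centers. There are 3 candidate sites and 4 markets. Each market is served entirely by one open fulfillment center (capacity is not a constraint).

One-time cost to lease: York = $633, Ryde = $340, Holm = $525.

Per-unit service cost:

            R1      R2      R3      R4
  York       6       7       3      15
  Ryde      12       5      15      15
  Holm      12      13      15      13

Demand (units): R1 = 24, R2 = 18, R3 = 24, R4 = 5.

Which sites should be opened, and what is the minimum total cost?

For any fixed open set, each market goes to its cheapest open site; total = fixed + service.
{York}: R1→York 6·24=144, R2→York 7·18=126, R3→York 3·24=72, R4→York 15·5=75. Service 417; fixed 633; total 1050.
{Ryde}: R1→Ryde 12·24=288, R2→Ryde 5·18=90, R3→Ryde 15·24=360, R4→Ryde 15·5=75. Service 813; fixed 340; total 1153.
{York, Ryde}: service 381 + fixed 973 = 1354
{York, Ryde, Holm}: R1→York 6·24=144, R2→Ryde 5·18=90, R3→York 3·24=72, R4→Holm 13·5=65. Service 371; fixed 1498; total 1869.
No other subset beats 1050.

Open York only; minimum total cost 1050.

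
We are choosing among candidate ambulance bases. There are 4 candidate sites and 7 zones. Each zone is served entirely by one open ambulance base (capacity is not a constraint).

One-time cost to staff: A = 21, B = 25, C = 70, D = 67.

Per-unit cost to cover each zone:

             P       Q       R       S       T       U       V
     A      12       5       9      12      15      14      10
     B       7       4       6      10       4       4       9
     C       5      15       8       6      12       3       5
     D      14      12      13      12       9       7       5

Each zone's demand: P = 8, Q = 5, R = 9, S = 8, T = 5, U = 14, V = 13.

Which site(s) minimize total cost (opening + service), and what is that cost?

For any fixed open set, each zone goes to its cheapest open site; total = fixed + service.
{B, C}: P→C 5·8=40, Q→B 4·5=20, R→B 6·9=54, S→C 6·8=48, T→B 4·5=20, U→C 3·14=42, V→C 5·13=65. Service 289; fixed 95; total 384.
{A, B, C}: service 289 + fixed 116 = 405
{B}: P→B 7·8=56, Q→B 4·5=20, R→B 6·9=54, S→B 10·8=80, T→B 4·5=20, U→B 4·14=56, V→B 9·13=117. Service 403; fixed 25; total 428.
{A, B, C, D}: service 289 + fixed 183 = 472
No other subset beats 384.

Open B and C; minimum total cost 384.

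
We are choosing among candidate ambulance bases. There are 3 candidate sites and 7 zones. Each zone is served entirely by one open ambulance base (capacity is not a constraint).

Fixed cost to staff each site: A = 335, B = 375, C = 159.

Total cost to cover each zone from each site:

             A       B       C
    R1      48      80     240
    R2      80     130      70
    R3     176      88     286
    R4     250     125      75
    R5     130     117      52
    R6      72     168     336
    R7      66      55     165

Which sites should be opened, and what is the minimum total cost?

For any fixed open set, each zone goes to its cheapest open site; total = fixed + service.
{A, C}: R1→A 48, R2→C 70, R3→A 176, R4→C 75, R5→C 52, R6→A 72, R7→A 66. Service 559; fixed 494; total 1053.
{B, C}: R1→B 80, R2→C 70, R3→B 88, R4→C 75, R5→C 52, R6→B 168, R7→B 55. Service 588; fixed 534; total 1122.
{B}: service 763 + fixed 375 = 1138
{A, B, C}: service 460 + fixed 869 = 1329
No other subset beats 1053.

Open A and C; minimum total cost 1053.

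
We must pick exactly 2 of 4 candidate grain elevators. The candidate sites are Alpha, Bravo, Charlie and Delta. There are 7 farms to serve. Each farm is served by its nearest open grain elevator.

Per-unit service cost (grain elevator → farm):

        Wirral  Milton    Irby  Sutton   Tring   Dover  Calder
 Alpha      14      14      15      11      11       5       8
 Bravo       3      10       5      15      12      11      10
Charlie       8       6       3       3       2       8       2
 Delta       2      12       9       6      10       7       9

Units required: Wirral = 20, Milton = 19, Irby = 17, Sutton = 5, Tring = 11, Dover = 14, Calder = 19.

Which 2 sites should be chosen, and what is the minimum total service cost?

With exactly 2 open, each farm uses its cheapest among the chosen.
{Charlie, Delta}: Wirral→Delta 2·20=40, Milton→Charlie 6·19=114, Irby→Charlie 3·17=51, Sutton→Charlie 3·5=15, Tring→Charlie 2·11=22, Dover→Delta 7·14=98, Calder→Charlie 2·19=38. Service cost 378.
{Bravo, Charlie}: service cost 412
{Alpha, Charlie}: service cost 470
Among all 6 size-2 choices, {Charlie, Delta} is lowest.

Choose Charlie and Delta; total service cost 378.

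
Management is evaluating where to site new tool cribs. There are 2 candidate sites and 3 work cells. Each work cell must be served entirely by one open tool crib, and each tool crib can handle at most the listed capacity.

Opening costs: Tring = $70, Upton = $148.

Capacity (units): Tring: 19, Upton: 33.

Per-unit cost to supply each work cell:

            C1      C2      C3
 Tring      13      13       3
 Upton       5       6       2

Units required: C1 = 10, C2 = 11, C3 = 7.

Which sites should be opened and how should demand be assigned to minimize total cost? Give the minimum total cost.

Open {Upton}: C1→Upton 5·10=50, C2→Upton 6·11=66, C3→Upton 2·7=14.
Loads: Upton carries 28/33. Service 130; fixed 148; total 278.
Next best feasible plan costs 348.

Minimum total cost: 278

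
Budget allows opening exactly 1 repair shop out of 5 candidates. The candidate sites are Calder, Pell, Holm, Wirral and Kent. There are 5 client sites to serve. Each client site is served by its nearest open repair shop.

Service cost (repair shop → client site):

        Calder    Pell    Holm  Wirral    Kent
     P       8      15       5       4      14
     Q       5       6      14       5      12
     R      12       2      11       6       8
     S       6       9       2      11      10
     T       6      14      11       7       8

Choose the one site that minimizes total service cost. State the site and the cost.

Choose Wirral only; total service cost 33.

With exactly 1 open, each client site uses its cheapest among the chosen.
{Wirral}: P→Wirral 4, Q→Wirral 5, R→Wirral 6, S→Wirral 11, T→Wirral 7. Service cost 33.
{Calder}: service cost 37
{Holm}: service cost 43
Among all 5 size-1 choices, {Wirral} is lowest.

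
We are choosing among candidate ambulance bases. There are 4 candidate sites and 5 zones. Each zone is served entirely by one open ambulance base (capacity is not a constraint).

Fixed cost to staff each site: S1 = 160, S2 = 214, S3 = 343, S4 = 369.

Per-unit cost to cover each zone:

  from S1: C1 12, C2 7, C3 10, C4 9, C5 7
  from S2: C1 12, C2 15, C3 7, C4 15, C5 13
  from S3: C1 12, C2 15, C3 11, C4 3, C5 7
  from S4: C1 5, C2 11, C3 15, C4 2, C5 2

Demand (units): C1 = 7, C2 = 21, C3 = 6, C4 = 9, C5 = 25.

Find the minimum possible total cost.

For any fixed open set, each zone goes to its cheapest open site; total = fixed + service.
{S1}: C1→S1 12·7=84, C2→S1 7·21=147, C3→S1 10·6=60, C4→S1 9·9=81, C5→S1 7·25=175. Service 547; fixed 160; total 707.
{S4}: service 424 + fixed 369 = 793
{S1, S4}: C1→S4 5·7=35, C2→S1 7·21=147, C3→S1 10·6=60, C4→S4 2·9=18, C5→S4 2·25=50. Service 310; fixed 529; total 839.
{S1, S2, S3, S4}: service 292 + fixed 1086 = 1378
No other subset beats 707.

Minimum total cost: 707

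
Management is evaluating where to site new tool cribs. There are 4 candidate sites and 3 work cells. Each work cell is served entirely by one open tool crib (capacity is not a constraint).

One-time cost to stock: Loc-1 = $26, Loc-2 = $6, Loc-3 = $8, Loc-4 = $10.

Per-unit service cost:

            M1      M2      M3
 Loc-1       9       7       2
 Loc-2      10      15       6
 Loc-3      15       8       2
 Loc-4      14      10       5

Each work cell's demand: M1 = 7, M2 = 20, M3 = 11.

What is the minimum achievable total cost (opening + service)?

For any fixed open set, each work cell goes to its cheapest open site; total = fixed + service.
{Loc-1}: M1→Loc-1 9·7=63, M2→Loc-1 7·20=140, M3→Loc-1 2·11=22. Service 225; fixed 26; total 251.
{Loc-1, Loc-2}: service 225 + fixed 32 = 257
{Loc-1, Loc-3}: M1→Loc-1 9·7=63, M2→Loc-1 7·20=140, M3→Loc-1 2·11=22. Service 225; fixed 34; total 259.
{Loc-1, Loc-2, Loc-3, Loc-4}: service 225 + fixed 50 = 275
(All 15 nonempty subsets were checked; Loc-1 only is lowest.)

Minimum total cost: 251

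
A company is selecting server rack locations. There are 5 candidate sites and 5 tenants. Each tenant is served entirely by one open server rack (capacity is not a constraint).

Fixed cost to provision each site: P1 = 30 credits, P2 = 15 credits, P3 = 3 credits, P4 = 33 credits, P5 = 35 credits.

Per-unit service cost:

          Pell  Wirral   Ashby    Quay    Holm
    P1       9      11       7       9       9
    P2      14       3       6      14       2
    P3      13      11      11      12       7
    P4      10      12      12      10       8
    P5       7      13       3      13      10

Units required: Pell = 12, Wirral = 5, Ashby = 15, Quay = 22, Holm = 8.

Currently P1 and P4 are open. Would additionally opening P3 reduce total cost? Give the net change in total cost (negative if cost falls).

Current service cost with {P1, P4}: 530.
Adding P3: each tenant re-picks its cheapest; new service cost 522, saving 8.
Extra fixed cost: 3. Net change = 3 − 8 = -5.
(Totals: 593 → 588.)

Yes — net change −5 (cost falls by 5).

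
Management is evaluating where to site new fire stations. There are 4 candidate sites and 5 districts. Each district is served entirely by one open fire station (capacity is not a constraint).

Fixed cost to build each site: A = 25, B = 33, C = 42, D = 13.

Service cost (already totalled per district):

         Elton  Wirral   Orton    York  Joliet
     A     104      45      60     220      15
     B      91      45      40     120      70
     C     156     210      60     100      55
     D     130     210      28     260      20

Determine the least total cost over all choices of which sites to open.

Minimum total cost: 350

For any fixed open set, each district goes to its cheapest open site; total = fixed + service.
{B, D}: Elton→B 91, Wirral→B 45, Orton→D 28, York→B 120, Joliet→D 20. Service 304; fixed 46; total 350.
{A, B}: Elton→B 91, Wirral→A 45, Orton→B 40, York→B 120, Joliet→A 15. Service 311; fixed 58; total 369.
{A, B, D}: service 299 + fixed 71 = 370
{A, B, C, D}: service 279 + fixed 113 = 392
(All 15 nonempty subsets were checked; B and D is lowest.)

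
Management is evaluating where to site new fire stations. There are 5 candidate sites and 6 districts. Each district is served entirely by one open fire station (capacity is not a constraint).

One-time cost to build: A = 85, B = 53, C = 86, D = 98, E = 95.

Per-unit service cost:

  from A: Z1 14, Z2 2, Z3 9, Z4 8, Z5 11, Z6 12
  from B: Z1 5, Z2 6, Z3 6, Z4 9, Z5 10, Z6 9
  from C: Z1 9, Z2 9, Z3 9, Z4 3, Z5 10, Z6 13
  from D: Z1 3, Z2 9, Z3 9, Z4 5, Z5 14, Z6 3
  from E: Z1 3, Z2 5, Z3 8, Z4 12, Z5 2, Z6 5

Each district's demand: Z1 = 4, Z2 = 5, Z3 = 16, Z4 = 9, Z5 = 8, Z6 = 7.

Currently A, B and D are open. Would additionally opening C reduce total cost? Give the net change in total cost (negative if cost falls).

No — net change +68 (cost rises by 68).

Current service cost with {A, B, D}: 264.
Adding C: each district re-picks its cheapest; new service cost 246, saving 18.
Extra fixed cost: 86. Net change = 86 − 18 = 68.
(Totals: 500 → 568.)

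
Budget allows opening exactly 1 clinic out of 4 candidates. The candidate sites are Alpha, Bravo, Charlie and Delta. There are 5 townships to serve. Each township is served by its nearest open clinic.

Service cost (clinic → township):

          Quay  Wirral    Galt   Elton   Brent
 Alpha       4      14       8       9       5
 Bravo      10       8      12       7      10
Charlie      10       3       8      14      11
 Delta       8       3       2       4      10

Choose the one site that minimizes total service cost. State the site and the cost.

Choose Delta only; total service cost 27.

With exactly 1 open, each township uses its cheapest among the chosen.
{Delta}: Quay→Delta 8, Wirral→Delta 3, Galt→Delta 2, Elton→Delta 4, Brent→Delta 10. Service cost 27.
{Alpha}: service cost 40
{Charlie}: service cost 46
Among all 4 size-1 choices, {Delta} is lowest.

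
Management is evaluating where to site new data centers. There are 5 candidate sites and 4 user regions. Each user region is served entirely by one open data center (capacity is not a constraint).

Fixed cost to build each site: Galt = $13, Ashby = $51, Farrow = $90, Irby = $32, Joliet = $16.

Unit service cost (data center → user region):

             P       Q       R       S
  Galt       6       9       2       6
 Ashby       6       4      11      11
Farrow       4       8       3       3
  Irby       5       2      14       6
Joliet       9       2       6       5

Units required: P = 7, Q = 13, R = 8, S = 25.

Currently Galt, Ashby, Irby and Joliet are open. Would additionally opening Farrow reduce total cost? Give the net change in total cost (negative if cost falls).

Current service cost with {Galt, Ashby, Irby, Joliet}: 202.
Adding Farrow: each user region re-picks its cheapest; new service cost 145, saving 57.
Extra fixed cost: 90. Net change = 90 − 57 = 33.
(Totals: 314 → 347.)

No — net change +33 (cost rises by 33).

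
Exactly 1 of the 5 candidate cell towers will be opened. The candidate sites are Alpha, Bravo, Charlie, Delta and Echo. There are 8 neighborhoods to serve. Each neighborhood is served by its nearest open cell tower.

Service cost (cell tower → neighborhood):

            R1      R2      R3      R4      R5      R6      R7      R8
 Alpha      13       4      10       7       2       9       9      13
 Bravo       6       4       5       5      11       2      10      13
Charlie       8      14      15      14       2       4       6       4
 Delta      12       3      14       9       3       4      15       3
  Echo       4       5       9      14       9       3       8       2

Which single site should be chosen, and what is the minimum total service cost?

With exactly 1 open, each neighborhood uses its cheapest among the chosen.
{Echo}: R1→Echo 4, R2→Echo 5, R3→Echo 9, R4→Echo 14, R5→Echo 9, R6→Echo 3, R7→Echo 8, R8→Echo 2. Service cost 54.
{Bravo}: service cost 56
{Delta}: service cost 63
Among all 5 size-1 choices, {Echo} is lowest.

Choose Echo only; total service cost 54.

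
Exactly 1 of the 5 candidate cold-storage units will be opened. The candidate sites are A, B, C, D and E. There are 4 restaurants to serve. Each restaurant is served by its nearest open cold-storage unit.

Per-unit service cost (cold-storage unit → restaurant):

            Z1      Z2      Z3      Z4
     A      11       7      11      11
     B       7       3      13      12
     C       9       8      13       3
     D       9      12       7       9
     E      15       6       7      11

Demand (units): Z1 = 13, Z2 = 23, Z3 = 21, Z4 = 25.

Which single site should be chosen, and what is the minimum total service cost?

With exactly 1 open, each restaurant uses its cheapest among the chosen.
{C}: Z1→C 9·13=117, Z2→C 8·23=184, Z3→C 13·21=273, Z4→C 3·25=75. Service cost 649.
{B}: service cost 733
{E}: service cost 755
Among all 5 size-1 choices, {C} is lowest.

Choose C only; total service cost 649.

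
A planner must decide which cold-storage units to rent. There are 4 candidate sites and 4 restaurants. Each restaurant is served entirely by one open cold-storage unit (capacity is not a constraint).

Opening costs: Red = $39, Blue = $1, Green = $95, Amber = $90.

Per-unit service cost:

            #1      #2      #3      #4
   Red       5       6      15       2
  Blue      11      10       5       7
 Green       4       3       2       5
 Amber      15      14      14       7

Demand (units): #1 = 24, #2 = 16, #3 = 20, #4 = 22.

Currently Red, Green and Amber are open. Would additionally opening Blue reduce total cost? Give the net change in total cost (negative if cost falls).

Current service cost with {Red, Green, Amber}: 228.
Adding Blue: each restaurant re-picks its cheapest; new service cost 228, saving 0.
Extra fixed cost: 1. Net change = 1 − 0 = 1.
(Totals: 452 → 453.)

No — net change +1 (cost rises by 1).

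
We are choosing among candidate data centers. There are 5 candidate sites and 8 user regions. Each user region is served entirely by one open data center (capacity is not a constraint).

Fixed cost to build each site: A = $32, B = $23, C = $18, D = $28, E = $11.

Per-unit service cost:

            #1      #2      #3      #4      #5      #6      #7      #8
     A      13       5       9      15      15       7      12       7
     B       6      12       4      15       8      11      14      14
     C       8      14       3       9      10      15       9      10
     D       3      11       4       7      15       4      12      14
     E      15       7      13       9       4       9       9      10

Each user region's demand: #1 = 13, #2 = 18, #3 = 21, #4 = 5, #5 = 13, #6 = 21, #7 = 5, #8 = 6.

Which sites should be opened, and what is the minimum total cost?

Open A, C, D and E; minimum total cost 539.

For any fixed open set, each user region goes to its cheapest open site; total = fixed + service.
{A, C, D, E}: #1→D 3·13=39, #2→A 5·18=90, #3→C 3·21=63, #4→D 7·5=35, #5→E 4·13=52, #6→D 4·21=84, #7→C 9·5=45, #8→A 7·6=42. Service 450; fixed 89; total 539.
{A, D, E}: service 471 + fixed 71 = 542
{C, D, E}: #1→D 3·13=39, #2→E 7·18=126, #3→C 3·21=63, #4→D 7·5=35, #5→E 4·13=52, #6→D 4·21=84, #7→C 9·5=45, #8→C 10·6=60. Service 504; fixed 57; total 561.
{A, B, C, D, E}: service 450 + fixed 112 = 562
No other subset beats 539.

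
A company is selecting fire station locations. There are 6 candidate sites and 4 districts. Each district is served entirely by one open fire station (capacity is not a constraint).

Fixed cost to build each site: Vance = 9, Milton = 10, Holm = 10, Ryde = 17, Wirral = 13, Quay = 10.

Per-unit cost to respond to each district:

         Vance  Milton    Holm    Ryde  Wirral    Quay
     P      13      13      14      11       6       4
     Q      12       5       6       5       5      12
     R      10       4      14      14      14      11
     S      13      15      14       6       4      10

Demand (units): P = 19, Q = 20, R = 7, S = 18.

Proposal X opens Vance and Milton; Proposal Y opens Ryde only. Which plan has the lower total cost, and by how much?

Proposal Y is cheaper by 96.

Proposal X: {Vance, Milton}: P→Vance 13·19=247, Q→Milton 5·20=100, R→Milton 4·7=28, S→Vance 13·18=234. Service 609; fixed 19; total 628.
Proposal Y: {Ryde}: P→Ryde 11·19=209, Q→Ryde 5·20=100, R→Ryde 14·7=98, S→Ryde 6·18=108. Service 515; fixed 17; total 532.
Difference: |628 − 532| = 96.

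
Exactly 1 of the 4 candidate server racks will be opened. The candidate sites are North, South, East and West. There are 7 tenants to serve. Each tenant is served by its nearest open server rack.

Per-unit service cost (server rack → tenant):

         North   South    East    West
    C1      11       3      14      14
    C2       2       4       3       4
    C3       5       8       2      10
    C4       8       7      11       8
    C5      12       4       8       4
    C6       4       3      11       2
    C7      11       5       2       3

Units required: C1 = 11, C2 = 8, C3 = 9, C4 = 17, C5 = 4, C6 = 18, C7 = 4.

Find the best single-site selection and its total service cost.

With exactly 1 open, each tenant uses its cheapest among the chosen.
{South}: C1→South 3·11=33, C2→South 4·8=32, C3→South 8·9=72, C4→South 7·17=119, C5→South 4·4=16, C6→South 3·18=54, C7→South 5·4=20. Service cost 346.
{West}: service cost 476
{North}: service cost 482
Among all 4 size-1 choices, {South} is lowest.

Choose South only; total service cost 346.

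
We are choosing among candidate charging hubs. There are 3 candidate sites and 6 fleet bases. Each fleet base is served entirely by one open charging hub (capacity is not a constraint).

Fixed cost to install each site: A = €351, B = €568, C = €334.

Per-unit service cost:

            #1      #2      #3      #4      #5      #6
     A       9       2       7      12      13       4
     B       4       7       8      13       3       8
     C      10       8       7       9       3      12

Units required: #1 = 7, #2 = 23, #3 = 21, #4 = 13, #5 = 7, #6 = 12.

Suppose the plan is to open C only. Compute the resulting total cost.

Each fleet base is assigned to its cheapest site among the open ones.
{C}: #1→C 10·7=70, #2→C 8·23=184, #3→C 7·21=147, #4→C 9·13=117, #5→C 3·7=21, #6→C 12·12=144. Service 683; fixed 334; total 1017.

Total cost: 1017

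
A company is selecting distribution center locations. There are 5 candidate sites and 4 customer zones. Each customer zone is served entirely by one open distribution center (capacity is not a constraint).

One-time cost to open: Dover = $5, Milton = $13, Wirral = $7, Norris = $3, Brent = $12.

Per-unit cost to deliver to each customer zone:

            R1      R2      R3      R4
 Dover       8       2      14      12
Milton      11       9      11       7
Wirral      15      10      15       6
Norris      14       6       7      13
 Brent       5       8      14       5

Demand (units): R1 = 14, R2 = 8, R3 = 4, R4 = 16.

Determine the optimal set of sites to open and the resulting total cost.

Open Dover, Norris and Brent; minimum total cost 214.

For any fixed open set, each customer zone goes to its cheapest open site; total = fixed + service.
{Dover, Norris, Brent}: R1→Brent 5·14=70, R2→Dover 2·8=16, R3→Norris 7·4=28, R4→Brent 5·16=80. Service 194; fixed 20; total 214.
{Dover, Wirral, Norris, Brent}: R1→Brent 5·14=70, R2→Dover 2·8=16, R3→Norris 7·4=28, R4→Brent 5·16=80. Service 194; fixed 27; total 221.
{Dover, Milton, Norris, Brent}: R1→Brent 5·14=70, R2→Dover 2·8=16, R3→Norris 7·4=28, R4→Brent 5·16=80. Service 194; fixed 33; total 227.
{Dover, Milton, Wirral, Norris, Brent}: service 194 + fixed 40 = 234
No other subset beats 214.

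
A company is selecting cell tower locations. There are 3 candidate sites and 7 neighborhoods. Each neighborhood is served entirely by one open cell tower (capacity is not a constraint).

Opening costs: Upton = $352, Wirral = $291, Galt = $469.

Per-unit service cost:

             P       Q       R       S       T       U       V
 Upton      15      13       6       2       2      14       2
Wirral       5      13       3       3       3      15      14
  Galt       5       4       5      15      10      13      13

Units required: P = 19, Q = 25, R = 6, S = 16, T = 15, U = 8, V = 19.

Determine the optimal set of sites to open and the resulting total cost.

Open Wirral only; minimum total cost 1208.

For any fixed open set, each neighborhood goes to its cheapest open site; total = fixed + service.
{Wirral}: P→Wirral 5·19=95, Q→Wirral 13·25=325, R→Wirral 3·6=18, S→Wirral 3·16=48, T→Wirral 3·15=45, U→Wirral 15·8=120, V→Wirral 14·19=266. Service 917; fixed 291; total 1208.
{Upton}: service 858 + fixed 352 = 1210
{Upton, Galt}: service 429 + fixed 821 = 1250
{Upton, Wirral, Galt}: P→Wirral 5·19=95, Q→Galt 4·25=100, R→Wirral 3·6=18, S→Upton 2·16=32, T→Upton 2·15=30, U→Galt 13·8=104, V→Upton 2·19=38. Service 417; fixed 1112; total 1529.
No other subset beats 1208.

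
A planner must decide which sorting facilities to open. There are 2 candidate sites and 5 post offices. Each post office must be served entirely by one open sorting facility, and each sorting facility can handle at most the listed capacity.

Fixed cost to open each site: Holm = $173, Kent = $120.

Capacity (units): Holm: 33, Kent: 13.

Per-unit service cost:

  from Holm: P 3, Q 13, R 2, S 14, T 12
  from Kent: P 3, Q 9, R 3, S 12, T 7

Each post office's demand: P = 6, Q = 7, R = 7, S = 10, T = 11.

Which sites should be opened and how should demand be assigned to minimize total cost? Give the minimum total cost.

Minimum total cost: 633

Open {Holm, Kent}: P→Holm 3·6=18, Q→Holm 13·7=91, R→Holm 2·7=14, S→Holm 14·10=140, T→Kent 7·11=77.
Loads: Holm carries 30/33, Kent carries 11/13. Service 340; fixed 293; total 633.
Next best feasible plan costs 660.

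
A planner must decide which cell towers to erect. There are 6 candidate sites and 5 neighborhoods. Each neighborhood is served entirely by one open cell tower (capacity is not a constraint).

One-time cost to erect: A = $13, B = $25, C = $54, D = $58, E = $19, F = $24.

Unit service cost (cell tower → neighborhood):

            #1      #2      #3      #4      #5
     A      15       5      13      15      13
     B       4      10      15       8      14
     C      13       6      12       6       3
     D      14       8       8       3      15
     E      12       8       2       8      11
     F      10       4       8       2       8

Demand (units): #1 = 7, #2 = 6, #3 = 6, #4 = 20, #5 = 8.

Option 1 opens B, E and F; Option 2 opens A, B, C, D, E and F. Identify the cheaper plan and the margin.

Option 1 is cheaper by 85.

Option 1: {B, E, F}: #1→B 4·7=28, #2→F 4·6=24, #3→E 2·6=12, #4→F 2·20=40, #5→F 8·8=64. Service 168; fixed 68; total 236.
Option 2: {A, B, C, D, E, F}: #1→B 4·7=28, #2→F 4·6=24, #3→E 2·6=12, #4→F 2·20=40, #5→C 3·8=24. Service 128; fixed 193; total 321.
Difference: |236 − 321| = 85.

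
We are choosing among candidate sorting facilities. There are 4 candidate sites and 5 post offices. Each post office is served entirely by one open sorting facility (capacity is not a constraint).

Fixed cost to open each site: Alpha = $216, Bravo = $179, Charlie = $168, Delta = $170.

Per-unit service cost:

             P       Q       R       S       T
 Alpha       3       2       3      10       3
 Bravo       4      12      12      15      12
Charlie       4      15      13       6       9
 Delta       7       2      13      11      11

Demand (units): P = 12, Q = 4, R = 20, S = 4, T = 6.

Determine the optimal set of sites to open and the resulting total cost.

Open Alpha only; minimum total cost 378.

For any fixed open set, each post office goes to its cheapest open site; total = fixed + service.
{Alpha}: P→Alpha 3·12=36, Q→Alpha 2·4=8, R→Alpha 3·20=60, S→Alpha 10·4=40, T→Alpha 3·6=18. Service 162; fixed 216; total 378.
{Alpha, Charlie}: service 146 + fixed 384 = 530
{Alpha, Delta}: service 162 + fixed 386 = 548
{Alpha, Bravo, Charlie, Delta}: P→Alpha 3·12=36, Q→Alpha 2·4=8, R→Alpha 3·20=60, S→Charlie 6·4=24, T→Alpha 3·6=18. Service 146; fixed 733; total 879.
(All 15 nonempty subsets were checked; Alpha only is lowest.)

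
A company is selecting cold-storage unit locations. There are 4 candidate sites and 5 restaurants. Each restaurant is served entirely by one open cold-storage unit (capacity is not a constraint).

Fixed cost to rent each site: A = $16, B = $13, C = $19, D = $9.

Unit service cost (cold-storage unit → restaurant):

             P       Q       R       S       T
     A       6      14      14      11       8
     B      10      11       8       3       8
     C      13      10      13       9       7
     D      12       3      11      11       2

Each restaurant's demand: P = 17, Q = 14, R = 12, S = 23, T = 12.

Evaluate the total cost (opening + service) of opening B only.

Total cost: 598

Each restaurant is assigned to its cheapest site among the open ones.
{B}: P→B 10·17=170, Q→B 11·14=154, R→B 8·12=96, S→B 3·23=69, T→B 8·12=96. Service 585; fixed 13; total 598.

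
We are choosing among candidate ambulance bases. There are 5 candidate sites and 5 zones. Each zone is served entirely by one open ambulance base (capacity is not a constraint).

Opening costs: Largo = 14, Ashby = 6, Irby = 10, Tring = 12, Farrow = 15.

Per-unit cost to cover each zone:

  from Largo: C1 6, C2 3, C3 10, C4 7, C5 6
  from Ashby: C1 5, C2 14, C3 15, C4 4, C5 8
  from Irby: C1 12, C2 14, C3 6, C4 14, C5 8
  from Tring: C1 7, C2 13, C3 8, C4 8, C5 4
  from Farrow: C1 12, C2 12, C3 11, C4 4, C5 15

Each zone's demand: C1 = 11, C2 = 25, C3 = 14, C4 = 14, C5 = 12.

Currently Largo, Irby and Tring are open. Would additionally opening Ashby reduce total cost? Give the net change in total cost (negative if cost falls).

Yes — net change −47 (cost falls by 47).

Current service cost with {Largo, Irby, Tring}: 371.
Adding Ashby: each zone re-picks its cheapest; new service cost 318, saving 53.
Extra fixed cost: 6. Net change = 6 − 53 = -47.
(Totals: 407 → 360.)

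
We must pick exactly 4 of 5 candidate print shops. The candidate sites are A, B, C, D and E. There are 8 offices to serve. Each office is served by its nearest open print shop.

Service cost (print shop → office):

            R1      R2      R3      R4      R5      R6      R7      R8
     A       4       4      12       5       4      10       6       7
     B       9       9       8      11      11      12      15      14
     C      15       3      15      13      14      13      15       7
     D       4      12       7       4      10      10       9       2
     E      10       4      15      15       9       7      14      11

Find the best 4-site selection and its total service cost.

With exactly 4 open, each office uses its cheapest among the chosen.
{A, C, D, E}: R1→A 4, R2→C 3, R3→D 7, R4→D 4, R5→A 4, R6→E 7, R7→A 6, R8→D 2. Service cost 37.
{A, B, D, E}: service cost 38
{A, B, C, D}: service cost 40
Among all 5 size-4 choices, {A, C, D, E} is lowest.

Choose A, C, D and E; total service cost 37.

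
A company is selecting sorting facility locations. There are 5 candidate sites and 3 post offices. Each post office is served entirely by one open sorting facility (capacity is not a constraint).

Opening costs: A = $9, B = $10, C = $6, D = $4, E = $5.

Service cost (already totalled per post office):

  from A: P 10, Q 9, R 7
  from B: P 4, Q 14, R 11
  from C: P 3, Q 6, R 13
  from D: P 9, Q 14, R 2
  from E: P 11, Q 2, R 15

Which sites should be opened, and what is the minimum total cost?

For any fixed open set, each post office goes to its cheapest open site; total = fixed + service.
{C, D}: P→C 3, Q→C 6, R→D 2. Service 11; fixed 10; total 21.
{C, D, E}: P→C 3, Q→E 2, R→D 2. Service 7; fixed 15; total 22.
{D, E}: service 13 + fixed 9 = 22
{A, B, C, D, E}: P→C 3, Q→E 2, R→D 2. Service 7; fixed 34; total 41.
No other subset beats 21.

Open C and D; minimum total cost 21.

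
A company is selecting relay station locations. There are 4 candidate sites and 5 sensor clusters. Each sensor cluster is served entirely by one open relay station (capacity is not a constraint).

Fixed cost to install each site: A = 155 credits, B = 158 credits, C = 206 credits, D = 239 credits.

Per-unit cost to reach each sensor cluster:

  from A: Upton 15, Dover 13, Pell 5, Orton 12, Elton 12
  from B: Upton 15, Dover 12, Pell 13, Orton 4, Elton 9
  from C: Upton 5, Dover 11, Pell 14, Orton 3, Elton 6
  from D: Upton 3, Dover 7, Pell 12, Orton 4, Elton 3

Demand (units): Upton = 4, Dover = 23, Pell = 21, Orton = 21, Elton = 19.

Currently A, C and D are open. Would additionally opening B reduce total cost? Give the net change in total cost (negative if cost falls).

No — net change +158 (cost rises by 158).

Current service cost with {A, C, D}: 398.
Adding B: each sensor cluster re-picks its cheapest; new service cost 398, saving 0.
Extra fixed cost: 158. Net change = 158 − 0 = 158.
(Totals: 998 → 1156.)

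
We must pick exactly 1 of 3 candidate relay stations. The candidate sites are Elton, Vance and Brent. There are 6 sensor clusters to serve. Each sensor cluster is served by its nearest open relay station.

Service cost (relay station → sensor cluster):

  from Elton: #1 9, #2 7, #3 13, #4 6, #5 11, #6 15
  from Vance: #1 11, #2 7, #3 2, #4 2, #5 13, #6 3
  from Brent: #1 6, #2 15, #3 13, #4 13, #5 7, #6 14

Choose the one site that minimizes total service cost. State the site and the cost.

With exactly 1 open, each sensor cluster uses its cheapest among the chosen.
{Vance}: #1→Vance 11, #2→Vance 7, #3→Vance 2, #4→Vance 2, #5→Vance 13, #6→Vance 3. Service cost 38.
{Elton}: service cost 61
{Brent}: service cost 68
Among all 3 size-1 choices, {Vance} is lowest.

Choose Vance only; total service cost 38.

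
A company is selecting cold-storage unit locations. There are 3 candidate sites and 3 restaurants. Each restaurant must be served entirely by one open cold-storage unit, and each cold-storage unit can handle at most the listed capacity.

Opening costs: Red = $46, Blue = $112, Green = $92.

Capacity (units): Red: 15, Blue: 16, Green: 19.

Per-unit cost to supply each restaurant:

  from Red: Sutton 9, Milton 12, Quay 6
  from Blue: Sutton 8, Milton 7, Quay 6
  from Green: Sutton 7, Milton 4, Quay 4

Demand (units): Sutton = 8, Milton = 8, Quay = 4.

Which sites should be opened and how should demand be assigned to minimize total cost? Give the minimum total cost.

Minimum total cost: 250

Open {Red, Green}: Sutton→Green 7·8=56, Milton→Green 4·8=32, Quay→Red 6·4=24.
Loads: Red carries 4/15, Green carries 16/19. Service 112; fixed 138; total 250.
Next best feasible plan costs 258.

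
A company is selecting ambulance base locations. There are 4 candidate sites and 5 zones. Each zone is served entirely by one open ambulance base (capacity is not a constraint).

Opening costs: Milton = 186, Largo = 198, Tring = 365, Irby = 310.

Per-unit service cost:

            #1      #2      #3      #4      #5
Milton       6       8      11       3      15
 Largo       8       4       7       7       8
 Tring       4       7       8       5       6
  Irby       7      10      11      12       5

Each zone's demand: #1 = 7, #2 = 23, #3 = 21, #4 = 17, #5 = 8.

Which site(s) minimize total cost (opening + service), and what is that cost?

For any fixed open set, each zone goes to its cheapest open site; total = fixed + service.
{Largo}: #1→Largo 8·7=56, #2→Largo 4·23=92, #3→Largo 7·21=147, #4→Largo 7·17=119, #5→Largo 8·8=64. Service 478; fixed 198; total 676.
{Milton, Largo}: #1→Milton 6·7=42, #2→Largo 4·23=92, #3→Largo 7·21=147, #4→Milton 3·17=51, #5→Largo 8·8=64. Service 396; fixed 384; total 780.
{Milton}: #1→Milton 6·7=42, #2→Milton 8·23=184, #3→Milton 11·21=231, #4→Milton 3·17=51, #5→Milton 15·8=120. Service 628; fixed 186; total 814.
{Milton, Largo, Tring, Irby}: service 358 + fixed 1059 = 1417
No other subset beats 676.

Open Largo only; minimum total cost 676.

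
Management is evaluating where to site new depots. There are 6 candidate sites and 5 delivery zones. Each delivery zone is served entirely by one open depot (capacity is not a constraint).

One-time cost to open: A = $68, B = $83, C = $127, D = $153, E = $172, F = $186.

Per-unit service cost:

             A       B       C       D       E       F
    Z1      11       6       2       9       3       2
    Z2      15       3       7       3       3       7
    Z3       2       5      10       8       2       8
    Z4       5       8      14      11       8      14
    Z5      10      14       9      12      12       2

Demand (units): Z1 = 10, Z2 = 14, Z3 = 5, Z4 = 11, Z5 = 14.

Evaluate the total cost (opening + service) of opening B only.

Total cost: 494

Each delivery zone is assigned to its cheapest site among the open ones.
{B}: Z1→B 6·10=60, Z2→B 3·14=42, Z3→B 5·5=25, Z4→B 8·11=88, Z5→B 14·14=196. Service 411; fixed 83; total 494.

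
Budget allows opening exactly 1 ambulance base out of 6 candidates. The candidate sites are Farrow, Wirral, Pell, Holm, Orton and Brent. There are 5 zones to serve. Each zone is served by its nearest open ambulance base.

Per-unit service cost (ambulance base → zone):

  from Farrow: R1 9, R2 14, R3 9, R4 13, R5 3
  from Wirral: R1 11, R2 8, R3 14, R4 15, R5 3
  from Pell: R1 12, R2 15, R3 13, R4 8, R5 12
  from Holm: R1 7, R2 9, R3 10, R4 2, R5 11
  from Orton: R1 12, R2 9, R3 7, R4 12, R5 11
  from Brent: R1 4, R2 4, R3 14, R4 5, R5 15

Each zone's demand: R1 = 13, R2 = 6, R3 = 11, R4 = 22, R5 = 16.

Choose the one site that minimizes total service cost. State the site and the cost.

Choose Holm only; total service cost 475.

With exactly 1 open, each zone uses its cheapest among the chosen.
{Holm}: R1→Holm 7·13=91, R2→Holm 9·6=54, R3→Holm 10·11=110, R4→Holm 2·22=44, R5→Holm 11·16=176. Service cost 475.
{Brent}: service cost 580
{Farrow}: service cost 634
Among all 6 size-1 choices, {Holm} is lowest.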